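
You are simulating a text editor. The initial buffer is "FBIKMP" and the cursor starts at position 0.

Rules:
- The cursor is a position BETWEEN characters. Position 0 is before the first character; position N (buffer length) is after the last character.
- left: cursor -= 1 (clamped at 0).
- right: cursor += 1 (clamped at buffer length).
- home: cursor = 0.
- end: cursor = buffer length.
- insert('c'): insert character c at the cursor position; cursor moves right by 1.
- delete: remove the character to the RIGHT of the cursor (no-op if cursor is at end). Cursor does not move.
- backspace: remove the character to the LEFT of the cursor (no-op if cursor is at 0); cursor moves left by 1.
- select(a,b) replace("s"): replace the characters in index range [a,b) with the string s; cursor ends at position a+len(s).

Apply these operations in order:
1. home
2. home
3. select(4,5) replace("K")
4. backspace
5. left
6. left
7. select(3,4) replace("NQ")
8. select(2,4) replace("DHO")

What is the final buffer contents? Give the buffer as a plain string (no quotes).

After op 1 (home): buf='FBIKMP' cursor=0
After op 2 (home): buf='FBIKMP' cursor=0
After op 3 (select(4,5) replace("K")): buf='FBIKKP' cursor=5
After op 4 (backspace): buf='FBIKP' cursor=4
After op 5 (left): buf='FBIKP' cursor=3
After op 6 (left): buf='FBIKP' cursor=2
After op 7 (select(3,4) replace("NQ")): buf='FBINQP' cursor=5
After op 8 (select(2,4) replace("DHO")): buf='FBDHOQP' cursor=5

Answer: FBDHOQP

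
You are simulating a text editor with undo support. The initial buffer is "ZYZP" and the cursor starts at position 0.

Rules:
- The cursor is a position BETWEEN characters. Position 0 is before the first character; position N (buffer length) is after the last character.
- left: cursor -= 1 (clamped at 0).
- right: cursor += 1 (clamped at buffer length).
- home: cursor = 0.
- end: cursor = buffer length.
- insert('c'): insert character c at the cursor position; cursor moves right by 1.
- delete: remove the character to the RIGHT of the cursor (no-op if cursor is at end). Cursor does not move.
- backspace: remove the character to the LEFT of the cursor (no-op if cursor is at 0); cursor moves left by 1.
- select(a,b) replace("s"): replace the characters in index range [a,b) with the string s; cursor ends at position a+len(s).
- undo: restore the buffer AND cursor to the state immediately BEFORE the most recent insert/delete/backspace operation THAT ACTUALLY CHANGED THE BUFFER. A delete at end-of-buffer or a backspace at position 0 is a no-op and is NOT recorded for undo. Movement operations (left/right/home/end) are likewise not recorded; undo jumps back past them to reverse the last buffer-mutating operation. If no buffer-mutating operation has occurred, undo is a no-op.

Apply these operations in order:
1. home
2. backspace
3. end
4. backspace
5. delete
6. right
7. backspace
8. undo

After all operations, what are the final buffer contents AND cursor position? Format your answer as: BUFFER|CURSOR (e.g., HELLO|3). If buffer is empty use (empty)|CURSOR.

Answer: ZYZ|3

Derivation:
After op 1 (home): buf='ZYZP' cursor=0
After op 2 (backspace): buf='ZYZP' cursor=0
After op 3 (end): buf='ZYZP' cursor=4
After op 4 (backspace): buf='ZYZ' cursor=3
After op 5 (delete): buf='ZYZ' cursor=3
After op 6 (right): buf='ZYZ' cursor=3
After op 7 (backspace): buf='ZY' cursor=2
After op 8 (undo): buf='ZYZ' cursor=3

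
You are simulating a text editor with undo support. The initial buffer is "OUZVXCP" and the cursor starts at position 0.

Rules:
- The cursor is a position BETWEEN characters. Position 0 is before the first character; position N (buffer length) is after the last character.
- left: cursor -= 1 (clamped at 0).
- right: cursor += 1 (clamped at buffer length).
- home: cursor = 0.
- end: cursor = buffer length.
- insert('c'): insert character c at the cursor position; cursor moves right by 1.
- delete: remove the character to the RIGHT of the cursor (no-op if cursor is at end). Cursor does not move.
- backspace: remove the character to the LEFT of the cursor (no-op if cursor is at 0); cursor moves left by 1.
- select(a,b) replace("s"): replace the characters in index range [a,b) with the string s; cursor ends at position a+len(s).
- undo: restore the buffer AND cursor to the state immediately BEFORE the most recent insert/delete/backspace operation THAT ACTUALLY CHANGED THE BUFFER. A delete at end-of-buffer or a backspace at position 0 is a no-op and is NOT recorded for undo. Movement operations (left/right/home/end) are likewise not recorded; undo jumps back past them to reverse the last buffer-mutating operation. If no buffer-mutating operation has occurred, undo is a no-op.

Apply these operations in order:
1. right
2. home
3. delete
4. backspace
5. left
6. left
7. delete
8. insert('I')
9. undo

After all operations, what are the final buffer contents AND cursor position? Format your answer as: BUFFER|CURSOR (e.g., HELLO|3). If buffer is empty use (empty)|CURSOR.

Answer: ZVXCP|0

Derivation:
After op 1 (right): buf='OUZVXCP' cursor=1
After op 2 (home): buf='OUZVXCP' cursor=0
After op 3 (delete): buf='UZVXCP' cursor=0
After op 4 (backspace): buf='UZVXCP' cursor=0
After op 5 (left): buf='UZVXCP' cursor=0
After op 6 (left): buf='UZVXCP' cursor=0
After op 7 (delete): buf='ZVXCP' cursor=0
After op 8 (insert('I')): buf='IZVXCP' cursor=1
After op 9 (undo): buf='ZVXCP' cursor=0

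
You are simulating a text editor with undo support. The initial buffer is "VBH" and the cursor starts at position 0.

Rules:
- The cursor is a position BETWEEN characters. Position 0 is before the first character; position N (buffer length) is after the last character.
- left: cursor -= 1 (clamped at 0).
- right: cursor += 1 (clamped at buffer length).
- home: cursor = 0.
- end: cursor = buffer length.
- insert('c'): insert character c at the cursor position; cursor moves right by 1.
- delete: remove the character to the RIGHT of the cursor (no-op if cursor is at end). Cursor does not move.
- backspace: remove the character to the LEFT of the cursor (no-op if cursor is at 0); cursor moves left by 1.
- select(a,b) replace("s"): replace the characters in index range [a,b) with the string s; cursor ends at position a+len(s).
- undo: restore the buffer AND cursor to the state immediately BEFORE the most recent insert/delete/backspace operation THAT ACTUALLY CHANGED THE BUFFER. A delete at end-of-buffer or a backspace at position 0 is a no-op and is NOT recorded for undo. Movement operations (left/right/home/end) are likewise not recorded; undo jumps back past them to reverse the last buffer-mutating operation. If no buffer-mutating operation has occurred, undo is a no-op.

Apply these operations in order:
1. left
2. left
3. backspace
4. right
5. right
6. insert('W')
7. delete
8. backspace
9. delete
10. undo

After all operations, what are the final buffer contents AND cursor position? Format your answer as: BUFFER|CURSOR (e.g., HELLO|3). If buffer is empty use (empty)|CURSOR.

After op 1 (left): buf='VBH' cursor=0
After op 2 (left): buf='VBH' cursor=0
After op 3 (backspace): buf='VBH' cursor=0
After op 4 (right): buf='VBH' cursor=1
After op 5 (right): buf='VBH' cursor=2
After op 6 (insert('W')): buf='VBWH' cursor=3
After op 7 (delete): buf='VBW' cursor=3
After op 8 (backspace): buf='VB' cursor=2
After op 9 (delete): buf='VB' cursor=2
After op 10 (undo): buf='VBW' cursor=3

Answer: VBW|3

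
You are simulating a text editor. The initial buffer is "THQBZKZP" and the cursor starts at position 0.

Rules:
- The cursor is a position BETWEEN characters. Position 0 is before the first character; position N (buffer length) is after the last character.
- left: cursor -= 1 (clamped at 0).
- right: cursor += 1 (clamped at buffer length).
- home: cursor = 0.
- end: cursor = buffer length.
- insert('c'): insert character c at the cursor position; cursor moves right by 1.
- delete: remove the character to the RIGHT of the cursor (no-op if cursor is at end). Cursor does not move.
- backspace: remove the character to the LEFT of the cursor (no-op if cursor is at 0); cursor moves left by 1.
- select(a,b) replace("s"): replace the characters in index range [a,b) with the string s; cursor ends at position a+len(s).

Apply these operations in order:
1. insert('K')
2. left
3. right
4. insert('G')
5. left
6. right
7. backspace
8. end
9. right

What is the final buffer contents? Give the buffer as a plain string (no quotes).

After op 1 (insert('K')): buf='KTHQBZKZP' cursor=1
After op 2 (left): buf='KTHQBZKZP' cursor=0
After op 3 (right): buf='KTHQBZKZP' cursor=1
After op 4 (insert('G')): buf='KGTHQBZKZP' cursor=2
After op 5 (left): buf='KGTHQBZKZP' cursor=1
After op 6 (right): buf='KGTHQBZKZP' cursor=2
After op 7 (backspace): buf='KTHQBZKZP' cursor=1
After op 8 (end): buf='KTHQBZKZP' cursor=9
After op 9 (right): buf='KTHQBZKZP' cursor=9

Answer: KTHQBZKZP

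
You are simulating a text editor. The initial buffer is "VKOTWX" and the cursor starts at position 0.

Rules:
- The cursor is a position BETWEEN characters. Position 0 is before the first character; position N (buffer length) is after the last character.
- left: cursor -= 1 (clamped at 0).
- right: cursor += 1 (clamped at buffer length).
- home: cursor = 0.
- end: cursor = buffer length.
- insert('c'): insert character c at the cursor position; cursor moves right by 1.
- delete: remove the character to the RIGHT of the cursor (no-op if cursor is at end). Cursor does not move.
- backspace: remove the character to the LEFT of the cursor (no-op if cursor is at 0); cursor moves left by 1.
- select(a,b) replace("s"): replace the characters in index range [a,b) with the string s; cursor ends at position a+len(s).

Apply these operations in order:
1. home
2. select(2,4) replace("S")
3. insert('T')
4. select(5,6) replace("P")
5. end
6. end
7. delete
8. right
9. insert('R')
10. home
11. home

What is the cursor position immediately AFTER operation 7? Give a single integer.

Answer: 6

Derivation:
After op 1 (home): buf='VKOTWX' cursor=0
After op 2 (select(2,4) replace("S")): buf='VKSWX' cursor=3
After op 3 (insert('T')): buf='VKSTWX' cursor=4
After op 4 (select(5,6) replace("P")): buf='VKSTWP' cursor=6
After op 5 (end): buf='VKSTWP' cursor=6
After op 6 (end): buf='VKSTWP' cursor=6
After op 7 (delete): buf='VKSTWP' cursor=6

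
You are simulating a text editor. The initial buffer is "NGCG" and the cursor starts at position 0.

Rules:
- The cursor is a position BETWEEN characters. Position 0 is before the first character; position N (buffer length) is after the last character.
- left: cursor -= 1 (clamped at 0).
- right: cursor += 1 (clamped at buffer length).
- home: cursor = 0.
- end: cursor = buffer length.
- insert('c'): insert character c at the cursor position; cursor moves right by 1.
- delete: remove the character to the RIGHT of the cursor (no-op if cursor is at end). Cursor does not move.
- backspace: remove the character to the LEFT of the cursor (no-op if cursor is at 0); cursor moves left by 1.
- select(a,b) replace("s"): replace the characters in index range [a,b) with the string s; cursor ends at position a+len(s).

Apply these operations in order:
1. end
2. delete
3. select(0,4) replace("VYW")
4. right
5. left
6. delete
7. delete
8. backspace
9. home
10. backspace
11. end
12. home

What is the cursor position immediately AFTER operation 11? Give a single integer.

Answer: 1

Derivation:
After op 1 (end): buf='NGCG' cursor=4
After op 2 (delete): buf='NGCG' cursor=4
After op 3 (select(0,4) replace("VYW")): buf='VYW' cursor=3
After op 4 (right): buf='VYW' cursor=3
After op 5 (left): buf='VYW' cursor=2
After op 6 (delete): buf='VY' cursor=2
After op 7 (delete): buf='VY' cursor=2
After op 8 (backspace): buf='V' cursor=1
After op 9 (home): buf='V' cursor=0
After op 10 (backspace): buf='V' cursor=0
After op 11 (end): buf='V' cursor=1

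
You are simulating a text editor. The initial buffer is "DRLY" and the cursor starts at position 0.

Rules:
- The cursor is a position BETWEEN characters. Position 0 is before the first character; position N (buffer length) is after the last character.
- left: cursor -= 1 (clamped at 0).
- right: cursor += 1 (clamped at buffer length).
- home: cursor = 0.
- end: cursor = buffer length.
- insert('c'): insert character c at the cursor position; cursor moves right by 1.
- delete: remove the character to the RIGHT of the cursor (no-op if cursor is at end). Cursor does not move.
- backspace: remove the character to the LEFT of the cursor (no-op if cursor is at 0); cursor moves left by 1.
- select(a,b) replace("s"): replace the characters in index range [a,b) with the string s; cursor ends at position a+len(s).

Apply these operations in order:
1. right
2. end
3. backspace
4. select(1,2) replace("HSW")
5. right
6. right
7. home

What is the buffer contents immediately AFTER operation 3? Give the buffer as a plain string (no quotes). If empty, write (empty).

After op 1 (right): buf='DRLY' cursor=1
After op 2 (end): buf='DRLY' cursor=4
After op 3 (backspace): buf='DRL' cursor=3

Answer: DRL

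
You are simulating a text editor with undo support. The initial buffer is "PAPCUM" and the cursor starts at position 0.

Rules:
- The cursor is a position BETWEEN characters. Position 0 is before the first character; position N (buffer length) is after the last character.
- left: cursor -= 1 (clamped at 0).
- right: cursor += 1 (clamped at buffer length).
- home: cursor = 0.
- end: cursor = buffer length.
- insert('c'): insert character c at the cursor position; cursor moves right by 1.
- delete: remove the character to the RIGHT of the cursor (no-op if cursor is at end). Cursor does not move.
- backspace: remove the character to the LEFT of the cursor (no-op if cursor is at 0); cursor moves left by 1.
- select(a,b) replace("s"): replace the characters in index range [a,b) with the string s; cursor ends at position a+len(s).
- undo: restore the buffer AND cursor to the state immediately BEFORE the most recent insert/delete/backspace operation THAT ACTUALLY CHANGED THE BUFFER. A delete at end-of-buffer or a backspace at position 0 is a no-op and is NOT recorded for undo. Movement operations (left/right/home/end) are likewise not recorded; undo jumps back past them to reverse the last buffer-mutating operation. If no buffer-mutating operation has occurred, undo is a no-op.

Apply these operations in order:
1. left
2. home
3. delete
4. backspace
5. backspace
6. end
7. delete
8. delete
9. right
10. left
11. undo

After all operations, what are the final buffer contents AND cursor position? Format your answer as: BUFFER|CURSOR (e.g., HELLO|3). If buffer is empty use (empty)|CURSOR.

After op 1 (left): buf='PAPCUM' cursor=0
After op 2 (home): buf='PAPCUM' cursor=0
After op 3 (delete): buf='APCUM' cursor=0
After op 4 (backspace): buf='APCUM' cursor=0
After op 5 (backspace): buf='APCUM' cursor=0
After op 6 (end): buf='APCUM' cursor=5
After op 7 (delete): buf='APCUM' cursor=5
After op 8 (delete): buf='APCUM' cursor=5
After op 9 (right): buf='APCUM' cursor=5
After op 10 (left): buf='APCUM' cursor=4
After op 11 (undo): buf='PAPCUM' cursor=0

Answer: PAPCUM|0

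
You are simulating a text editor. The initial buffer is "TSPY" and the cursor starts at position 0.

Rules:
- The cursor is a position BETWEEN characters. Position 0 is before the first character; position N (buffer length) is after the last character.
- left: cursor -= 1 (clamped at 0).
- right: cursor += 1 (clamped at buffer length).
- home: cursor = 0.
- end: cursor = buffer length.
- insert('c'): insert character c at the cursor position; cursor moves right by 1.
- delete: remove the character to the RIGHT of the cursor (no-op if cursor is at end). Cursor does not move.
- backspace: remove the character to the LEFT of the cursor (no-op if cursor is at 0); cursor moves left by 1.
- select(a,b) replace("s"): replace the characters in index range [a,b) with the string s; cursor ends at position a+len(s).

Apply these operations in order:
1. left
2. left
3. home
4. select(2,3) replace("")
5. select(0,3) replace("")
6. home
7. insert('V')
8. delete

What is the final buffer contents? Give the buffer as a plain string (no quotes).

Answer: V

Derivation:
After op 1 (left): buf='TSPY' cursor=0
After op 2 (left): buf='TSPY' cursor=0
After op 3 (home): buf='TSPY' cursor=0
After op 4 (select(2,3) replace("")): buf='TSY' cursor=2
After op 5 (select(0,3) replace("")): buf='(empty)' cursor=0
After op 6 (home): buf='(empty)' cursor=0
After op 7 (insert('V')): buf='V' cursor=1
After op 8 (delete): buf='V' cursor=1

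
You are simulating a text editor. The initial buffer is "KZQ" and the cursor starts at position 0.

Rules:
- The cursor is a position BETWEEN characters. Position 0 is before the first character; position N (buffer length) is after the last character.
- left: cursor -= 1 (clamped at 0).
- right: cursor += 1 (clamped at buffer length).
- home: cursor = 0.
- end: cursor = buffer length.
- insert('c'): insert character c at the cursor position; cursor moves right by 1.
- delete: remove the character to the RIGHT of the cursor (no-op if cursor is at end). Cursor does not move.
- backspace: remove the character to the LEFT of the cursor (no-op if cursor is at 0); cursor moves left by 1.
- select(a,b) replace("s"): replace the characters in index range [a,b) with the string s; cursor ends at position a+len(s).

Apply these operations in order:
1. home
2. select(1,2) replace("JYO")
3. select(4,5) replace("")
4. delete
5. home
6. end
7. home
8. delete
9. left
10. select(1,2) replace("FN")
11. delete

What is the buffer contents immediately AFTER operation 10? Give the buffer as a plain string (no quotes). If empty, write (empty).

After op 1 (home): buf='KZQ' cursor=0
After op 2 (select(1,2) replace("JYO")): buf='KJYOQ' cursor=4
After op 3 (select(4,5) replace("")): buf='KJYO' cursor=4
After op 4 (delete): buf='KJYO' cursor=4
After op 5 (home): buf='KJYO' cursor=0
After op 6 (end): buf='KJYO' cursor=4
After op 7 (home): buf='KJYO' cursor=0
After op 8 (delete): buf='JYO' cursor=0
After op 9 (left): buf='JYO' cursor=0
After op 10 (select(1,2) replace("FN")): buf='JFNO' cursor=3

Answer: JFNO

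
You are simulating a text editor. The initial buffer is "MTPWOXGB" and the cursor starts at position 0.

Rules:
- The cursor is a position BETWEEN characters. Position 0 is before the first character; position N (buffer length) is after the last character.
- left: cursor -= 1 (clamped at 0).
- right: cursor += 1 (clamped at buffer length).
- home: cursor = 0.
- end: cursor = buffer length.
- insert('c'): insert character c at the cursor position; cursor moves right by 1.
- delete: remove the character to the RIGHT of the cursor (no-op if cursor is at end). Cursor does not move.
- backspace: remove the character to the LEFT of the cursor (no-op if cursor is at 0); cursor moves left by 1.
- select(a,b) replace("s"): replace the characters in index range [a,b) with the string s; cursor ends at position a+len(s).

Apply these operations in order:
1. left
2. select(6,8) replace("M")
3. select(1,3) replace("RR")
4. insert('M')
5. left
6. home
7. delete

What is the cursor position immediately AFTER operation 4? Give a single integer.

Answer: 4

Derivation:
After op 1 (left): buf='MTPWOXGB' cursor=0
After op 2 (select(6,8) replace("M")): buf='MTPWOXM' cursor=7
After op 3 (select(1,3) replace("RR")): buf='MRRWOXM' cursor=3
After op 4 (insert('M')): buf='MRRMWOXM' cursor=4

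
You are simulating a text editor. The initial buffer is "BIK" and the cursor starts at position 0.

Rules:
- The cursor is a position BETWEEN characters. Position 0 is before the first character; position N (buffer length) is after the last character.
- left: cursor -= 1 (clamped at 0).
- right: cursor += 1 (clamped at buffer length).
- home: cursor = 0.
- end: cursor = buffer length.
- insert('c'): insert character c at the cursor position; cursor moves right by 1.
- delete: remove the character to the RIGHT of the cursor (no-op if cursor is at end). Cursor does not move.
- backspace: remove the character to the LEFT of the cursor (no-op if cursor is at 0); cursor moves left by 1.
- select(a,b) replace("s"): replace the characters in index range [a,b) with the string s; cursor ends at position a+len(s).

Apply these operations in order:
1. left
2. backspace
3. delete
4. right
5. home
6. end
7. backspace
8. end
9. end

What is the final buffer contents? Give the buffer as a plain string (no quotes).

After op 1 (left): buf='BIK' cursor=0
After op 2 (backspace): buf='BIK' cursor=0
After op 3 (delete): buf='IK' cursor=0
After op 4 (right): buf='IK' cursor=1
After op 5 (home): buf='IK' cursor=0
After op 6 (end): buf='IK' cursor=2
After op 7 (backspace): buf='I' cursor=1
After op 8 (end): buf='I' cursor=1
After op 9 (end): buf='I' cursor=1

Answer: I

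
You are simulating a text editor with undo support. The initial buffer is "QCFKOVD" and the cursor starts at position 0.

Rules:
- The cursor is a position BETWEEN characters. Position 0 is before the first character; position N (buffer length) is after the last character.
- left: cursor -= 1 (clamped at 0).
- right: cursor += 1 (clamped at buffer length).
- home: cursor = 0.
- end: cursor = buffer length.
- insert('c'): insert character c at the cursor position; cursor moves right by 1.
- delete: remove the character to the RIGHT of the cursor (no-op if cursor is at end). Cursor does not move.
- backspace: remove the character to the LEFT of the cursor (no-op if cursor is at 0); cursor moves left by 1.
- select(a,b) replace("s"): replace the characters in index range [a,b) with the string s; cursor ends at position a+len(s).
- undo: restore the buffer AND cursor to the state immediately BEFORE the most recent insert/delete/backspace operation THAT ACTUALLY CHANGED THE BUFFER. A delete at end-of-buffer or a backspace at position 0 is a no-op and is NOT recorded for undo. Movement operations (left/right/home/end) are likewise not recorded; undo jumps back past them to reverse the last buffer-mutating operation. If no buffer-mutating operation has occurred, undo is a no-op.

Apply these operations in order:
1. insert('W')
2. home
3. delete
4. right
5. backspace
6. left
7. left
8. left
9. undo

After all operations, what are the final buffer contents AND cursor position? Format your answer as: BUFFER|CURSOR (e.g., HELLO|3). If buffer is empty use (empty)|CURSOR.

After op 1 (insert('W')): buf='WQCFKOVD' cursor=1
After op 2 (home): buf='WQCFKOVD' cursor=0
After op 3 (delete): buf='QCFKOVD' cursor=0
After op 4 (right): buf='QCFKOVD' cursor=1
After op 5 (backspace): buf='CFKOVD' cursor=0
After op 6 (left): buf='CFKOVD' cursor=0
After op 7 (left): buf='CFKOVD' cursor=0
After op 8 (left): buf='CFKOVD' cursor=0
After op 9 (undo): buf='QCFKOVD' cursor=1

Answer: QCFKOVD|1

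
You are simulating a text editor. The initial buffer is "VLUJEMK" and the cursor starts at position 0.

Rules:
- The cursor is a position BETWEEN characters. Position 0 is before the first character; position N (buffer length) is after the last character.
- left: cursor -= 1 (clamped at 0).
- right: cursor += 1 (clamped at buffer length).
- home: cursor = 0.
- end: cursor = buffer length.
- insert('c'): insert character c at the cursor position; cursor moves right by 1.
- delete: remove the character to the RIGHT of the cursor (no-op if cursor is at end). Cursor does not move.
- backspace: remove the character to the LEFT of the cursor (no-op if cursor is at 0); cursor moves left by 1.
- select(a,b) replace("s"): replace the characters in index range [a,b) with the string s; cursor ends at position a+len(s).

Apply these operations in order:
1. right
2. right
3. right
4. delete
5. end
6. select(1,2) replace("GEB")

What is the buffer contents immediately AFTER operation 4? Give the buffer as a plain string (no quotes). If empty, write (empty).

After op 1 (right): buf='VLUJEMK' cursor=1
After op 2 (right): buf='VLUJEMK' cursor=2
After op 3 (right): buf='VLUJEMK' cursor=3
After op 4 (delete): buf='VLUEMK' cursor=3

Answer: VLUEMK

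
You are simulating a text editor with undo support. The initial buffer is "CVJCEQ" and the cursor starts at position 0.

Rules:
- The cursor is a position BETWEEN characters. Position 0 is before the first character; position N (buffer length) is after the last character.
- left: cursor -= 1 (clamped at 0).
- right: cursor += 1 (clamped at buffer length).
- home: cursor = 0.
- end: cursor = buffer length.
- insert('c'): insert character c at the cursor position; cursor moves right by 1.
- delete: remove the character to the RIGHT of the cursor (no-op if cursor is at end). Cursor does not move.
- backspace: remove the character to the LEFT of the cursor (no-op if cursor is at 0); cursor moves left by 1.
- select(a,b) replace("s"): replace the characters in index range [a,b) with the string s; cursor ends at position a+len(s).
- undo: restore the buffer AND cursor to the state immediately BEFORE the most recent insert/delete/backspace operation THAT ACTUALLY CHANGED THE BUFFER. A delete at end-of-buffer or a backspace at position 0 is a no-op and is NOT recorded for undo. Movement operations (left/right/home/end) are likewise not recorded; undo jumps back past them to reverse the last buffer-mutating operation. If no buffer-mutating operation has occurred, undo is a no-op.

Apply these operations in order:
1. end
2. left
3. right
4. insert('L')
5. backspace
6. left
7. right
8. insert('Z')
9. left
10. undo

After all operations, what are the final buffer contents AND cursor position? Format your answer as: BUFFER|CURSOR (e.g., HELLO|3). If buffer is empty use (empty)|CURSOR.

After op 1 (end): buf='CVJCEQ' cursor=6
After op 2 (left): buf='CVJCEQ' cursor=5
After op 3 (right): buf='CVJCEQ' cursor=6
After op 4 (insert('L')): buf='CVJCEQL' cursor=7
After op 5 (backspace): buf='CVJCEQ' cursor=6
After op 6 (left): buf='CVJCEQ' cursor=5
After op 7 (right): buf='CVJCEQ' cursor=6
After op 8 (insert('Z')): buf='CVJCEQZ' cursor=7
After op 9 (left): buf='CVJCEQZ' cursor=6
After op 10 (undo): buf='CVJCEQ' cursor=6

Answer: CVJCEQ|6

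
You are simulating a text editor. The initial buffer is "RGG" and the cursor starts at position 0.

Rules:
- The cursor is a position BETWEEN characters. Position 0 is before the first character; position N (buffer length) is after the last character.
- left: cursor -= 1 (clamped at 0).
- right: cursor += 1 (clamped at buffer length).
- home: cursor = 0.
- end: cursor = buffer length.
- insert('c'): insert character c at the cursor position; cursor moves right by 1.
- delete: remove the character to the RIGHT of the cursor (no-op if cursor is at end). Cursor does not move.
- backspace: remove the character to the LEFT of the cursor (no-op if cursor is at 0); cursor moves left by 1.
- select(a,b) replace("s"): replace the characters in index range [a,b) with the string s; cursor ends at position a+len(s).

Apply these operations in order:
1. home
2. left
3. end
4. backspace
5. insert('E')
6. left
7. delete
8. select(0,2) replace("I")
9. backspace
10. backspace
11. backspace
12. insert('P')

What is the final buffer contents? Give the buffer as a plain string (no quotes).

Answer: P

Derivation:
After op 1 (home): buf='RGG' cursor=0
After op 2 (left): buf='RGG' cursor=0
After op 3 (end): buf='RGG' cursor=3
After op 4 (backspace): buf='RG' cursor=2
After op 5 (insert('E')): buf='RGE' cursor=3
After op 6 (left): buf='RGE' cursor=2
After op 7 (delete): buf='RG' cursor=2
After op 8 (select(0,2) replace("I")): buf='I' cursor=1
After op 9 (backspace): buf='(empty)' cursor=0
After op 10 (backspace): buf='(empty)' cursor=0
After op 11 (backspace): buf='(empty)' cursor=0
After op 12 (insert('P')): buf='P' cursor=1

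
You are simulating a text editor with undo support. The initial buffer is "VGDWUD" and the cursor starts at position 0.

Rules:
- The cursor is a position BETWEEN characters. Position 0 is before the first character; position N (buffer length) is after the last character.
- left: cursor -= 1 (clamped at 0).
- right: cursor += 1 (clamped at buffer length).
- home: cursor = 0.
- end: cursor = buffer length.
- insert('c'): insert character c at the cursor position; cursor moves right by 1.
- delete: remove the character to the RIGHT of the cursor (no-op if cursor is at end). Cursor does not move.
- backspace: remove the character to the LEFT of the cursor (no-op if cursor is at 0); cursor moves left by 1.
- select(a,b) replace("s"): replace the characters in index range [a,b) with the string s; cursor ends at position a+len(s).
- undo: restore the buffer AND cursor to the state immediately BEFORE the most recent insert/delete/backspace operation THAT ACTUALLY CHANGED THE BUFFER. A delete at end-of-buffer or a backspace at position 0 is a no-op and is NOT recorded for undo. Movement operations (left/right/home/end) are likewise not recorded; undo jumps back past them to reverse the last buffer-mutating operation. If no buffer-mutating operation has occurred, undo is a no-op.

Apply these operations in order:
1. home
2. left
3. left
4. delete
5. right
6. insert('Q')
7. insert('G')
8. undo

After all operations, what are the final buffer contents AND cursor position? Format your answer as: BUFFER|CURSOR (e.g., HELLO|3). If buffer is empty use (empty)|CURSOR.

Answer: GQDWUD|2

Derivation:
After op 1 (home): buf='VGDWUD' cursor=0
After op 2 (left): buf='VGDWUD' cursor=0
After op 3 (left): buf='VGDWUD' cursor=0
After op 4 (delete): buf='GDWUD' cursor=0
After op 5 (right): buf='GDWUD' cursor=1
After op 6 (insert('Q')): buf='GQDWUD' cursor=2
After op 7 (insert('G')): buf='GQGDWUD' cursor=3
After op 8 (undo): buf='GQDWUD' cursor=2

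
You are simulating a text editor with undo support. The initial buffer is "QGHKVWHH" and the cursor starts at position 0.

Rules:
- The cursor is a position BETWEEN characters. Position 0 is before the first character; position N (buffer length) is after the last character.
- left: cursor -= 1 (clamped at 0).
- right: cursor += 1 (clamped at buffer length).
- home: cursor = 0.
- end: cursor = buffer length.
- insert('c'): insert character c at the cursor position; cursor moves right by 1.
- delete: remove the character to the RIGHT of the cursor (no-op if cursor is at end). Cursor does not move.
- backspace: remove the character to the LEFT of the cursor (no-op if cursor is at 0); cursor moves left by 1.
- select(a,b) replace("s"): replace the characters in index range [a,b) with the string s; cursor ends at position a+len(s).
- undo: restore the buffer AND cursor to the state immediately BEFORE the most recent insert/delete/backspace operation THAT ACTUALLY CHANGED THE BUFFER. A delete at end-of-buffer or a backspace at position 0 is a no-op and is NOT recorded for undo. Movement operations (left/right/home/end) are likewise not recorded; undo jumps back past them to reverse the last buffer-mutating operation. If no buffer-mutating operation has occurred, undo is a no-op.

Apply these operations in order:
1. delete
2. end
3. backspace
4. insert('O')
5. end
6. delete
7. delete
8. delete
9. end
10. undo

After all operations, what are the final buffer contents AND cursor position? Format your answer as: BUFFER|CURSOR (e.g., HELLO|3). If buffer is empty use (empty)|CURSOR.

Answer: GHKVWH|6

Derivation:
After op 1 (delete): buf='GHKVWHH' cursor=0
After op 2 (end): buf='GHKVWHH' cursor=7
After op 3 (backspace): buf='GHKVWH' cursor=6
After op 4 (insert('O')): buf='GHKVWHO' cursor=7
After op 5 (end): buf='GHKVWHO' cursor=7
After op 6 (delete): buf='GHKVWHO' cursor=7
After op 7 (delete): buf='GHKVWHO' cursor=7
After op 8 (delete): buf='GHKVWHO' cursor=7
After op 9 (end): buf='GHKVWHO' cursor=7
After op 10 (undo): buf='GHKVWH' cursor=6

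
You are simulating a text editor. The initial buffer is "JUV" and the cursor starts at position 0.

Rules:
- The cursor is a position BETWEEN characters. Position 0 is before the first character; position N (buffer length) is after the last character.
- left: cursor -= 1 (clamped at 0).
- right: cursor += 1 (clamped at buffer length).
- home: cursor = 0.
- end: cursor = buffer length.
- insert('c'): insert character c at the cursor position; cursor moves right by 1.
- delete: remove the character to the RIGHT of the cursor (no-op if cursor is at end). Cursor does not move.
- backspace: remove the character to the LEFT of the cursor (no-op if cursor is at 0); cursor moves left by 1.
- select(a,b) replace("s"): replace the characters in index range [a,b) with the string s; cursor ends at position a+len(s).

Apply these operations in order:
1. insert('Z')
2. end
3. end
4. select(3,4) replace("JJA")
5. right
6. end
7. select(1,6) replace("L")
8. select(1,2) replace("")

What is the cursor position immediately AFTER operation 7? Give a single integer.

Answer: 2

Derivation:
After op 1 (insert('Z')): buf='ZJUV' cursor=1
After op 2 (end): buf='ZJUV' cursor=4
After op 3 (end): buf='ZJUV' cursor=4
After op 4 (select(3,4) replace("JJA")): buf='ZJUJJA' cursor=6
After op 5 (right): buf='ZJUJJA' cursor=6
After op 6 (end): buf='ZJUJJA' cursor=6
After op 7 (select(1,6) replace("L")): buf='ZL' cursor=2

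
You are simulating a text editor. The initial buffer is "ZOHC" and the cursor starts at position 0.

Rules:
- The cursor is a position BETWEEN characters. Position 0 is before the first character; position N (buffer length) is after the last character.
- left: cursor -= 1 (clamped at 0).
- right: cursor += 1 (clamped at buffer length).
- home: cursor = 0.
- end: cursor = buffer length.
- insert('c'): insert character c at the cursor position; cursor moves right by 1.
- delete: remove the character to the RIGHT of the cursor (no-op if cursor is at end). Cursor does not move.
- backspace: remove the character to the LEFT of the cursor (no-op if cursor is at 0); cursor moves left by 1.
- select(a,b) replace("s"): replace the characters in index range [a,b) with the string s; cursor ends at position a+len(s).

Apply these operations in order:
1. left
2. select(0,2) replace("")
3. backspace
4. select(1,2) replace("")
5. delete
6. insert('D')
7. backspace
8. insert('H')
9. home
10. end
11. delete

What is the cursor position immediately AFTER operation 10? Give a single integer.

After op 1 (left): buf='ZOHC' cursor=0
After op 2 (select(0,2) replace("")): buf='HC' cursor=0
After op 3 (backspace): buf='HC' cursor=0
After op 4 (select(1,2) replace("")): buf='H' cursor=1
After op 5 (delete): buf='H' cursor=1
After op 6 (insert('D')): buf='HD' cursor=2
After op 7 (backspace): buf='H' cursor=1
After op 8 (insert('H')): buf='HH' cursor=2
After op 9 (home): buf='HH' cursor=0
After op 10 (end): buf='HH' cursor=2

Answer: 2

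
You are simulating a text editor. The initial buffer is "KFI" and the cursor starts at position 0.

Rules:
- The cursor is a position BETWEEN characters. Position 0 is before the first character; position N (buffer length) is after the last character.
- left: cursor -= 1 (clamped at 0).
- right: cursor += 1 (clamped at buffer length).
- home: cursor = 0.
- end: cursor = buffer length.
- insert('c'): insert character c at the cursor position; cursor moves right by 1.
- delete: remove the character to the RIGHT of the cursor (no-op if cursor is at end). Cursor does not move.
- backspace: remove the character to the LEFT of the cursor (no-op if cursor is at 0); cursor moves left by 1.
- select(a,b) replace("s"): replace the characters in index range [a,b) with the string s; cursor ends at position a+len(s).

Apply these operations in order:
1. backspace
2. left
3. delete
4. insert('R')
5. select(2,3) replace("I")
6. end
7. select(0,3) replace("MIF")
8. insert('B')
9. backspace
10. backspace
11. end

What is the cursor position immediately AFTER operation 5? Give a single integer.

After op 1 (backspace): buf='KFI' cursor=0
After op 2 (left): buf='KFI' cursor=0
After op 3 (delete): buf='FI' cursor=0
After op 4 (insert('R')): buf='RFI' cursor=1
After op 5 (select(2,3) replace("I")): buf='RFI' cursor=3

Answer: 3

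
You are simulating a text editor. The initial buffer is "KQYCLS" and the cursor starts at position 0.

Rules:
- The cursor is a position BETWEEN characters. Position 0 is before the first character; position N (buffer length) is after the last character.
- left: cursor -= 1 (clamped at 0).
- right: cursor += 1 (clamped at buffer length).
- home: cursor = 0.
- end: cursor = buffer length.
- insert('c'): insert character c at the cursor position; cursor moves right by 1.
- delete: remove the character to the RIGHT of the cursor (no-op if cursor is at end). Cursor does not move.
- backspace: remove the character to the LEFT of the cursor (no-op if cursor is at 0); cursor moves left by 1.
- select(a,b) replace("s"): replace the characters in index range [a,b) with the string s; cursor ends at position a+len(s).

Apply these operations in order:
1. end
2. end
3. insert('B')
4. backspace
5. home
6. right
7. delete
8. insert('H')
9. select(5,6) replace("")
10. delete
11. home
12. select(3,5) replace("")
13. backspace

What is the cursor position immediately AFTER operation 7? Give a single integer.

Answer: 1

Derivation:
After op 1 (end): buf='KQYCLS' cursor=6
After op 2 (end): buf='KQYCLS' cursor=6
After op 3 (insert('B')): buf='KQYCLSB' cursor=7
After op 4 (backspace): buf='KQYCLS' cursor=6
After op 5 (home): buf='KQYCLS' cursor=0
After op 6 (right): buf='KQYCLS' cursor=1
After op 7 (delete): buf='KYCLS' cursor=1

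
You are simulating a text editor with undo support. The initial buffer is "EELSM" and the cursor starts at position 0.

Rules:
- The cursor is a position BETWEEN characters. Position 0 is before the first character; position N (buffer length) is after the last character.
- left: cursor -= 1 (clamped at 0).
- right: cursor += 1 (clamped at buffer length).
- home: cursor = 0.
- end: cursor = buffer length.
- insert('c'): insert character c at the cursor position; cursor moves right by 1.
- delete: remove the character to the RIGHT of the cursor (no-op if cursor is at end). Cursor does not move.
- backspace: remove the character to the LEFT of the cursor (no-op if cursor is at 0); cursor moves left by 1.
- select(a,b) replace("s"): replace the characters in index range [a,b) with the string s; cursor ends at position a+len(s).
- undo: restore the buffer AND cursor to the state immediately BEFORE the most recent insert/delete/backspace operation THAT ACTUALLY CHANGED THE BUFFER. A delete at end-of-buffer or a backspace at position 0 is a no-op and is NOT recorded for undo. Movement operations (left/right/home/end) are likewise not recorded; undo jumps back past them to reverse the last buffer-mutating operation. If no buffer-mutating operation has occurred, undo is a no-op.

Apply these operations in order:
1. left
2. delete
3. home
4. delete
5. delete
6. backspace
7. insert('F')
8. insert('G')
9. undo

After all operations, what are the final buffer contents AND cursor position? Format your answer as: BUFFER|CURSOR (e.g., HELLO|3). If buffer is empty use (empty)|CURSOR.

Answer: FSM|1

Derivation:
After op 1 (left): buf='EELSM' cursor=0
After op 2 (delete): buf='ELSM' cursor=0
After op 3 (home): buf='ELSM' cursor=0
After op 4 (delete): buf='LSM' cursor=0
After op 5 (delete): buf='SM' cursor=0
After op 6 (backspace): buf='SM' cursor=0
After op 7 (insert('F')): buf='FSM' cursor=1
After op 8 (insert('G')): buf='FGSM' cursor=2
After op 9 (undo): buf='FSM' cursor=1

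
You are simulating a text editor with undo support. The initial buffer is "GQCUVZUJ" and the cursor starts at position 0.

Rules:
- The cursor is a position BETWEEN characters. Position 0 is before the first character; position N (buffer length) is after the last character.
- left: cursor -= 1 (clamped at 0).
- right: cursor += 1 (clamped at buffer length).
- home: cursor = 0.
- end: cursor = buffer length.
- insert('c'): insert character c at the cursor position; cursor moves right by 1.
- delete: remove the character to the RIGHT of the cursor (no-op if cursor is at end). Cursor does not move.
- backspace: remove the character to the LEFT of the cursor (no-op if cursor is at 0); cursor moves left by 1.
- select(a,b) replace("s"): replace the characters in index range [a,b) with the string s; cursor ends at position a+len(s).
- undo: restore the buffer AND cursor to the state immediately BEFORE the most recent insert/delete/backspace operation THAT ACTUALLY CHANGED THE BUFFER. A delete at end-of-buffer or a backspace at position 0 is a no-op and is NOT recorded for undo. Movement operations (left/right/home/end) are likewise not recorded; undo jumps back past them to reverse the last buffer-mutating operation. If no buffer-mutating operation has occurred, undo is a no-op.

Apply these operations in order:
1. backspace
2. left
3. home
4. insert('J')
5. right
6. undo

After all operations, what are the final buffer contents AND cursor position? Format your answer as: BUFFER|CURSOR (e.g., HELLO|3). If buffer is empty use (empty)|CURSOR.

After op 1 (backspace): buf='GQCUVZUJ' cursor=0
After op 2 (left): buf='GQCUVZUJ' cursor=0
After op 3 (home): buf='GQCUVZUJ' cursor=0
After op 4 (insert('J')): buf='JGQCUVZUJ' cursor=1
After op 5 (right): buf='JGQCUVZUJ' cursor=2
After op 6 (undo): buf='GQCUVZUJ' cursor=0

Answer: GQCUVZUJ|0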